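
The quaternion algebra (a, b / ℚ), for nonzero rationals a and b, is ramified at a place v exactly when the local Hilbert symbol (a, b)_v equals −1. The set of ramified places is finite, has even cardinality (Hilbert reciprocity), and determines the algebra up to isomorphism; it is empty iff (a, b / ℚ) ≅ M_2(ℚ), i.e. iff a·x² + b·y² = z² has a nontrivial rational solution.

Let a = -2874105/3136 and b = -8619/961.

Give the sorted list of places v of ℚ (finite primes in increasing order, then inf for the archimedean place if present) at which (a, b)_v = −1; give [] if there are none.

(a, b) ≡ (-1105, -51) mod (ℚ^×)²; places V = {2, 3, 5, 7, 13, 17, 31, ∞}.
(a,b)_5: α=1, u≡4; β=0, v≡1 (mod 5); (4|5)=+1, (1|5)=+1; sign (−1)^0·+1^0·+1^1 = +1.
(a,b)_2: α=-6, β=0; u≡7, v≡5 (mod 8); ε(u)ε(v)=1·0, αω(v)=-6·1, βω(u)=0·0; sum ≡ 0  ⇒  +1.
(a,b)_3: α=2, u≡2; β=1, v≡1 (mod 3); (2|3)=-1, (1|3)=+1; sign (−1)^0·-1^1·+1^2 = -1.
(a,b)_17: α=3, u≡14; β=1, v≡6 (mod 17); (14|17)=-1, (6|17)=-1; sign (−1)^0·-1^1·-1^3 = +1.
(a,b)_31: α=0, u≡12; β=-2, v≡30 (mod 31); (12|31)=-1, (30|31)=-1; sign (−1)^0·-1^-2·-1^0 = +1.
(a,b)_∞: sgn(-1105)=−, sgn(-51)=−, so -1.
(a,b)_13: α=1, u≡2; β=2, v≡12 (mod 13); (2|13)=-1, (12|13)=+1; sign (−1)^0·-1^2·+1^1 = +1.
(a,b)_7: α=-2, u≡4; β=0, v≡6 (mod 7); (4|7)=+1, (6|7)=-1; sign (−1)^0·+1^0·-1^-2 = +1.
Ram(-1105, -51) = {3, ∞}; no ℚ_3-point on the conic.

[3, inf]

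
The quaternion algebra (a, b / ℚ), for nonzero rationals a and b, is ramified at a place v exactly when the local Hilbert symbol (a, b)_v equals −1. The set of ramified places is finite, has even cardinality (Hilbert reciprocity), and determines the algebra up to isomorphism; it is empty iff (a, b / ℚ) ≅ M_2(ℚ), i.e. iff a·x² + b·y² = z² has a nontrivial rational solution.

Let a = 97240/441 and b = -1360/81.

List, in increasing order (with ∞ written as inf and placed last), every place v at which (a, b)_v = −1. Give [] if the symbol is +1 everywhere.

Mod squares: a ≡ 24310, b ≡ -85. Check v ∈ {∞, 2, 3, 5, 7, 11, 13, 17}.
v=17: a=17^1·(≡9), b=17^1·(≡3) mod 17; (9|17)=+1, (3|17)=-1; (−1)^{1·1·8}·(+1)^1·(-1)^1 = -1.
v=11: a=11^1·(≡7), b=11^0·(≡1) mod 11; (7|11)=-1, (1|11)=+1; (−1)^{1·0·5}·(-1)^0·(+1)^1 = +1.
v=7: a=7^-2·(≡5), b=7^0·(≡3) mod 7; (5|7)=-1, (3|7)=-1; (−1)^{-2·0·3}·(-1)^0·(-1)^-2 = +1.
v=3: a=3^-2·(≡1), b=3^-4·(≡2) mod 3; (1|3)=+1, (2|3)=-1; (−1)^{-2·-4·1}·(+1)^-4·(-1)^-2 = +1.
v=2: v_2(a)=3, v_2(b)=4; units ≡ 3, 3 (mod 8); ε·ε+αω+βω = 1·1+3·1+4·1 ≡ 0  ⇒  (a,b)_2 = +1.
v=5: a=5^1·(≡3), b=5^1·(≡3) mod 5; (3|5)=-1, (3|5)=-1; (−1)^{1·1·2}·(-1)^1·(-1)^1 = +1.
v=∞: 24310 > 0 and -85 < 0  ⇒  (a,b)_∞ = +1.
v=13: a=13^1·(≡8), b=13^0·(≡6) mod 13; (8|13)=-1, (6|13)=-1; (−1)^{1·0·6}·(-1)^0·(-1)^1 = -1.
|Ram(24310, -85)| = 2, even; anisotropic at {13, 17}.

[13, 17]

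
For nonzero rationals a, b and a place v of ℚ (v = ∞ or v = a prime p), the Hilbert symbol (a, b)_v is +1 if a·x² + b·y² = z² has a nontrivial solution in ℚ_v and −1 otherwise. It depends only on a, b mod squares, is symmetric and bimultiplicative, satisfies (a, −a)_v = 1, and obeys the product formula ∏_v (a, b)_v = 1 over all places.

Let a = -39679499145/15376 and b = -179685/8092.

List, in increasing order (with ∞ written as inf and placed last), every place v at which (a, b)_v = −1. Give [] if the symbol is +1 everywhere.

Mod squares: a ≡ -2145, b ≡ -1155. Check v ∈ {∞, 2, 3, 5, 7, 11, 13, 17, 23, 31}.
v=7: a=7^0·(≡2), b=7^-1·(≡5) mod 7; (2|7)=+1, (5|7)=-1; (−1)^{0·-1·3}·(+1)^-1·(-1)^0 = +1.
v=3: a=3^1·(≡2), b=3^3·(≡2) mod 3; (2|3)=-1, (2|3)=-1; (−1)^{1·3·1}·(-1)^3·(-1)^1 = -1.
v=5: a=5^1·(≡1), b=5^1·(≡4) mod 5; (1|5)=+1, (4|5)=+1; (−1)^{1·1·2}·(+1)^1·(+1)^1 = +1.
v=17: a=17^2·(≡7), b=17^-2·(≡2) mod 17; (7|17)=-1, (2|17)=+1; (−1)^{2·-2·8}·(-1)^-2·(+1)^2 = +1.
v=11: a=11^3·(≡1), b=11^3·(≡9) mod 11; (1|11)=+1, (9|11)=+1; (−1)^{3·3·5}·(+1)^3·(+1)^3 = -1.
v=31: a=31^-2·(≡7), b=31^0·(≡22) mod 31; (7|31)=+1, (22|31)=-1; (−1)^{-2·0·15}·(+1)^0·(-1)^-2 = +1.
v=23: a=23^2·(≡7), b=23^0·(≡8) mod 23; (7|23)=-1, (8|23)=+1; (−1)^{2·0·11}·(-1)^0·(+1)^2 = +1.
v=13: a=13^1·(≡12), b=13^0·(≡11) mod 13; (12|13)=+1, (11|13)=-1; (−1)^{1·0·6}·(+1)^0·(-1)^1 = -1.
v=2: v_2(a)=-4, v_2(b)=-2; units ≡ 7, 5 (mod 8); ε·ε+αω+βω = 1·0+-4·1+-2·0 ≡ 0  ⇒  (a,b)_2 = +1.
v=∞: -2145 < 0 and -1155 < 0  ⇒  (a,b)_∞ = -1.
|Ram(-2145, -1155)| = 4, even; anisotropic at {3, 11, 13, ∞}.

[3, 11, 13, inf]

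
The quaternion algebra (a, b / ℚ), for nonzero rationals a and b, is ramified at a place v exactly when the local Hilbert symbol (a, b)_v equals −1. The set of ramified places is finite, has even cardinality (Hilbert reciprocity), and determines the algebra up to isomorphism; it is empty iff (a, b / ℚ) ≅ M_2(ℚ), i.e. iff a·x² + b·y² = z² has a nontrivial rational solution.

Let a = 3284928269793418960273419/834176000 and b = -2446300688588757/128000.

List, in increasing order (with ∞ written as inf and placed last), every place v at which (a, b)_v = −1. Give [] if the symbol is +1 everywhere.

(a, b) ≡ (33915, -479809785) mod (ℚ^×)²; places V = {2, 3, 5, 7, 11, 13, 17, 19, 23, 29, 31, ∞}.
(a,b)_13: α=2, u≡2; β=1, v≡8 (mod 13); (2|13)=-1, (8|13)=-1; sign (−1)^0·-1^1·-1^2 = -1.
(a,b)_17: α=5, u≡7; β=3, v≡15 (mod 17); (7|17)=-1, (15|17)=+1; sign (−1)^0·-1^3·+1^5 = -1.
(a,b)_3: α=7, u≡1; β=7, v≡2 (mod 3); (1|3)=+1, (2|3)=-1; sign (−1)^1·+1^7·-1^7 = +1.
(a,b)_23: α=2, u≡9; β=1, v≡12 (mod 23); (9|23)=+1, (12|23)=+1; sign (−1)^0·+1^1·+1^2 = +1.
(a,b)_29: α=2, u≡2; β=1, v≡11 (mod 29); (2|29)=-1, (11|29)=-1; sign (−1)^0·-1^1·-1^2 = -1.
(a,b)_2: α=-10, β=-10; u≡3, v≡7 (mod 8); ε(u)ε(v)=1·1, αω(v)=-10·0, βω(u)=-10·1; sum ≡ 1  ⇒  -1.
(a,b)_7: α=-3, u≡1; β=1, v≡4 (mod 7); (1|7)=+1, (4|7)=+1; sign (−1)^1·+1^1·+1^-3 = -1.
(a,b)_31: α=2, u≡5; β=1, v≡10 (mod 31); (5|31)=+1, (10|31)=+1; sign (−1)^0·+1^1·+1^2 = +1.
(a,b)_∞: sgn(33915)=+, sgn(-479809785)=−, so +1.
(a,b)_5: α=-3, u≡3; β=-3, v≡2 (mod 5); (3|5)=-1, (2|5)=-1; sign (−1)^0·-1^-3·-1^-3 = +1.
(a,b)_19: α=-1, u≡15; β=0, v≡12 (mod 19); (15|19)=-1, (12|19)=-1; sign (−1)^0·-1^0·-1^-1 = -1.
(a,b)_11: α=4, u≡8; β=2, v≡7 (mod 11); (8|11)=-1, (7|11)=-1; sign (−1)^0·-1^2·-1^4 = +1.
|Ram(33915, -479809785)| = 6, even; anisotropic at {2, 7, 13, 17, 19, 29}.

[2, 7, 13, 17, 19, 29]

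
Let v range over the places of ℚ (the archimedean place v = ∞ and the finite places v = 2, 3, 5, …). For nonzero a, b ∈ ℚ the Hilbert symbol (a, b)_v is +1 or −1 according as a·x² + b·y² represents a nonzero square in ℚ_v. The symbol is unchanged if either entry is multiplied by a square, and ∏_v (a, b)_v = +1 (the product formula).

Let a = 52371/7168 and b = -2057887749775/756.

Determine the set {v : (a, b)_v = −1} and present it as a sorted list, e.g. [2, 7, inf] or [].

(a, b) ≡ (77, -51051) mod (ℚ^×)²; places V = {2, 3, 5, 7, 11, 13, 17, 23, ∞}.
(a,b)_5: α=0, u≡2; β=2, v≡4 (mod 5); (2|5)=-1, (4|5)=+1; sign (−1)^0·-1^2·+1^0 = +1.
(a,b)_7: α=-1, u≡2; β=-1, v≡1 (mod 7); (2|7)=+1, (1|7)=+1; sign (−1)^1·+1^-1·+1^-1 = -1.
(a,b)_13: α=0, u≡4; β=1, v≡4 (mod 13); (4|13)=+1, (4|13)=+1; sign (−1)^0·+1^1·+1^0 = +1.
(a,b)_2: α=-10, β=-2; u≡5, v≡5 (mod 8); ε(u)ε(v)=0·0, αω(v)=-10·1, βω(u)=-2·1; sum ≡ 0  ⇒  +1.
(a,b)_11: α=1, u≡6; β=3, v≡1 (mod 11); (6|11)=-1, (1|11)=+1; sign (−1)^1·-1^3·+1^1 = +1.
(a,b)_23: α=2, u≡2; β=4, v≡18 (mod 23); (2|23)=+1, (18|23)=+1; sign (−1)^0·+1^4·+1^2 = +1.
(a,b)_17: α=0, u≡1; β=1, v≡12 (mod 17); (1|17)=+1, (12|17)=-1; sign (−1)^0·+1^1·-1^0 = +1.
(a,b)_3: α=2, u≡2; β=-3, v≡2 (mod 3); (2|3)=-1, (2|3)=-1; sign (−1)^0·-1^-3·-1^2 = -1.
(a,b)_∞: sgn(77)=+, sgn(-51051)=−, so +1.
Ram(77, -51051) = {3, 7}; no ℚ_3-point on the conic.

[3, 7]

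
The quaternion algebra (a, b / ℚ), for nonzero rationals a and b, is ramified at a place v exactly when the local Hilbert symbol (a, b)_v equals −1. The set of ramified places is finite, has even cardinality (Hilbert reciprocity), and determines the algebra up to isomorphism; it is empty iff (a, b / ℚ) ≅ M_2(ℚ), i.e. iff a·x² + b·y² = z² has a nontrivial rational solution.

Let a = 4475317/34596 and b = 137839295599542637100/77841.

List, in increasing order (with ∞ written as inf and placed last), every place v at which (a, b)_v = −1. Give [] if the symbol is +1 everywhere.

(a, b) ≡ (253, 19019) mod (ℚ^×)²; places V = {2, 3, 5, 7, 11, 13, 19, 23, 31, ∞}.
(a,b)_5: α=0, u≡2; β=2, v≡4 (mod 5); (2|5)=-1, (4|5)=+1; sign (−1)^0·-1^2·+1^0 = +1.
(a,b)_∞: sgn(253)=+, sgn(19019)=+, so +1.
(a,b)_13: α=0, u≡5; β=1, v≡2 (mod 13); (5|13)=-1, (2|13)=-1; sign (−1)^0·-1^1·-1^0 = -1.
(a,b)_19: α=2, u≡16; β=3, v≡14 (mod 19); (16|19)=+1, (14|19)=-1; sign (−1)^0·+1^3·-1^2 = +1.
(a,b)_31: α=-2, u≡19; β=-2, v≡2 (mod 31); (19|31)=+1, (2|31)=+1; sign (−1)^0·+1^-2·+1^-2 = +1.
(a,b)_7: α=2, u≡2; β=3, v≡1 (mod 7); (2|7)=+1, (1|7)=+1; sign (−1)^0·+1^3·+1^2 = +1.
(a,b)_11: α=1, u≡1; β=5, v≡7 (mod 11); (1|11)=+1, (7|11)=-1; sign (−1)^1·+1^5·-1^1 = +1.
(a,b)_23: α=1, u≡17; β=4, v≡10 (mod 23); (17|23)=-1, (10|23)=-1; sign (−1)^0·-1^4·-1^1 = -1.
(a,b)_2: α=-2, β=2; u≡5, v≡3 (mod 8); ε(u)ε(v)=0·1, αω(v)=-2·1, βω(u)=2·1; sum ≡ 0  ⇒  +1.
(a,b)_3: α=-2, u≡1; β=-4, v≡2 (mod 3); (1|3)=+1, (2|3)=-1; sign (−1)^0·+1^-4·-1^-2 = +1.
(253, 19019 / ℚ) ramifies at {13, 23}: a division algebra.

[13, 23]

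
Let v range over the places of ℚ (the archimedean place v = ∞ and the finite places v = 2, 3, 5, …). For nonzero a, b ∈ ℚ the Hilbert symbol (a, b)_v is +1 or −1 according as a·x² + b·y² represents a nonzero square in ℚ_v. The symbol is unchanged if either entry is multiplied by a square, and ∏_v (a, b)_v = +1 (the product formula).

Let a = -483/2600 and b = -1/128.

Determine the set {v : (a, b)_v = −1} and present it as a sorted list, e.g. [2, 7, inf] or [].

[7, 13, 23, inf]

Mod squares: a ≡ -12558, b ≡ -2. Check v ∈ {∞, 2, 3, 5, 7, 13, 23}.
v=2: v_2(a)=-3, v_2(b)=-7; units ≡ 1, 7 (mod 8); ε·ε+αω+βω = 0·1+-3·0+-7·0 ≡ 0  ⇒  (a,b)_2 = +1.
v=23: a=23^1·(≡2), b=23^0·(≡7) mod 23; (2|23)=+1, (7|23)=-1; (−1)^{1·0·11}·(+1)^0·(-1)^1 = -1.
v=3: a=3^1·(≡2), b=3^0·(≡1) mod 3; (2|3)=-1, (1|3)=+1; (−1)^{1·0·1}·(-1)^0·(+1)^1 = +1.
v=∞: -12558 < 0 and -2 < 0  ⇒  (a,b)_∞ = -1.
v=13: a=13^-1·(≡10), b=13^0·(≡7) mod 13; (10|13)=+1, (7|13)=-1; (−1)^{-1·0·6}·(+1)^0·(-1)^-1 = -1.
v=7: a=7^1·(≡5), b=7^0·(≡3) mod 7; (5|7)=-1, (3|7)=-1; (−1)^{1·0·3}·(-1)^0·(-1)^1 = -1.
v=5: a=5^-2·(≡3), b=5^0·(≡3) mod 5; (3|5)=-1, (3|5)=-1; (−1)^{-2·0·2}·(-1)^0·(-1)^-2 = +1.
Ram(-12558, -2) = {7, 13, 23, ∞}; no ℚ_7-point on the conic.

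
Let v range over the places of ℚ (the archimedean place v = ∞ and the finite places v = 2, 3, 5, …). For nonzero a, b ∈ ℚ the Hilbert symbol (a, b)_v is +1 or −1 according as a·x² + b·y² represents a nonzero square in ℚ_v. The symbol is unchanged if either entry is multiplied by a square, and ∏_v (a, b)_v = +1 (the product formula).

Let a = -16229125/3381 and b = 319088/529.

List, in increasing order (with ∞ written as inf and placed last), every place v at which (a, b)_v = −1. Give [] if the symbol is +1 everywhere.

Mod squares: a ≡ -370185, b ≡ 407. Check v ∈ {∞, 2, 3, 5, 7, 11, 23, 29, 37}.
v=7: a=7^-2·(≡3), b=7^2·(≡4) mod 7; (3|7)=-1, (4|7)=+1; (−1)^{-2·2·3}·(-1)^2·(+1)^-2 = +1.
v=5: a=5^3·(≡2), b=5^0·(≡2) mod 5; (2|5)=-1, (2|5)=-1; (−1)^{3·0·2}·(-1)^0·(-1)^3 = -1.
v=∞: -370185 < 0 and 407 > 0  ⇒  (a,b)_∞ = +1.
v=37: a=37^1·(≡6), b=37^1·(≡7) mod 37; (6|37)=-1, (7|37)=+1; (−1)^{1·1·18}·(-1)^1·(+1)^1 = -1.
v=2: v_2(a)=0, v_2(b)=4; units ≡ 7, 7 (mod 8); ε·ε+αω+βω = 1·1+0·0+4·0 ≡ 1  ⇒  (a,b)_2 = -1.
v=11: a=11^2·(≡5), b=11^1·(≡1) mod 11; (5|11)=+1, (1|11)=+1; (−1)^{2·1·5}·(+1)^1·(+1)^2 = +1.
v=3: a=3^-1·(≡1), b=3^0·(≡2) mod 3; (1|3)=+1, (2|3)=-1; (−1)^{-1·0·1}·(+1)^0·(-1)^-1 = -1.
v=23: a=23^-1·(≡15), b=23^-2·(≡9) mod 23; (15|23)=-1, (9|23)=+1; (−1)^{-1·-2·11}·(-1)^-2·(+1)^-1 = +1.
v=29: a=29^1·(≡1), b=29^0·(≡25) mod 29; (1|29)=+1, (25|29)=+1; (−1)^{1·0·14}·(+1)^0·(+1)^1 = +1.
Ram(-370185, 407) = {2, 3, 5, 37}; no ℚ_2-point on the conic.

[2, 3, 5, 37]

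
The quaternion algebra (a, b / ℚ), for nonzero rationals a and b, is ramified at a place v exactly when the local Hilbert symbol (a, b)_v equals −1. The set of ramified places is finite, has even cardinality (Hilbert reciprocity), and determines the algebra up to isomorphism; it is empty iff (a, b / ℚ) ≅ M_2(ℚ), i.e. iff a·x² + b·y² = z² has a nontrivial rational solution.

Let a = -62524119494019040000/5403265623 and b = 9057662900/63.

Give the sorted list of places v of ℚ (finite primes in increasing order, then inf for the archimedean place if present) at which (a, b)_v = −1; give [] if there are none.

[2, 19, 37, 53]

(a, b) ≡ (-53053, 634036403) mod (ℚ^×)²; places V = {2, 3, 5, 7, 11, 13, 17, 19, 37, 53, ∞}.
(a,b)_13: α=1, u≡10; β=1, v≡10 (mod 13); (10|13)=+1, (10|13)=+1; sign (−1)^0·+1^1·+1^1 = +1.
(a,b)_17: α=2, u≡8; β=1, v≡3 (mod 17); (8|17)=+1, (3|17)=-1; sign (−1)^0·+1^1·-1^2 = +1.
(a,b)_∞: sgn(-53053)=−, sgn(634036403)=+, so +1.
(a,b)_5: α=4, u≡2; β=2, v≡2 (mod 5); (2|5)=-1, (2|5)=-1; sign (−1)^0·-1^2·-1^4 = +1.
(a,b)_53: α=1, u≡38; β=1, v≡27 (mod 53); (38|53)=+1, (27|53)=-1; sign (−1)^0·+1^1·-1^1 = -1.
(a,b)_19: α=4, u≡2; β=1, v≡3 (mod 19); (2|19)=-1, (3|19)=-1; sign (−1)^0·-1^1·-1^4 = -1.
(a,b)_2: α=8, β=2; u≡3, v≡3 (mod 8); ε(u)ε(v)=1·1, αω(v)=8·1, βω(u)=2·1; sum ≡ 1  ⇒  -1.
(a,b)_3: α=-8, u≡2; β=-2, v≡2 (mod 3); (2|3)=-1, (2|3)=-1; sign (−1)^0·-1^-2·-1^-8 = +1.
(a,b)_11: α=1, u≡7; β=1, v≡3 (mod 11); (7|11)=-1, (3|11)=+1; sign (−1)^1·-1^1·+1^1 = +1.
(a,b)_37: α=2, u≡24; β=1, v≡23 (mod 37); (24|37)=-1, (23|37)=-1; sign (−1)^0·-1^1·-1^2 = -1.
(a,b)_7: α=-7, u≡2; β=-1, v≡3 (mod 7); (2|7)=+1, (3|7)=-1; sign (−1)^1·+1^-1·-1^-7 = +1.
(-53053, 634036403 / ℚ) ramifies at {2, 19, 37, 53}: a division algebra.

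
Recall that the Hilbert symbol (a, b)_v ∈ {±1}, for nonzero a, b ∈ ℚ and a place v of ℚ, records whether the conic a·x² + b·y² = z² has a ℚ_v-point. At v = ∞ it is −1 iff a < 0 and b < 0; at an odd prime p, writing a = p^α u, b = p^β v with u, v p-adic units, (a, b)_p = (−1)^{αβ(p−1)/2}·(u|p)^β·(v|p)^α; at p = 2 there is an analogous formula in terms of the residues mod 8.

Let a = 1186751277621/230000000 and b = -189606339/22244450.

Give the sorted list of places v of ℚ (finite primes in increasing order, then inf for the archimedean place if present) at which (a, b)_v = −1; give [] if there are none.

[2, 5]

(a, b) ≡ (6670, -38) mod (ℚ^×)²; places V = {2, 3, 5, 7, 13, 19, 23, 29, ∞}.
(a,b)_∞: sgn(6670)=+, sgn(-38)=−, so +1.
(a,b)_3: α=4, u≡1; β=10, v≡1 (mod 3); (1|3)=+1, (1|3)=+1; sign (−1)^0·+1^10·+1^4 = +1.
(a,b)_13: α=4, u≡9; β=2, v≡3 (mod 13); (9|13)=+1, (3|13)=+1; sign (−1)^0·+1^2·+1^4 = +1.
(a,b)_19: α=2, u≡5; β=1, v≡7 (mod 19); (5|19)=+1, (7|19)=+1; sign (−1)^0·+1^1·+1^2 = +1.
(a,b)_2: α=-7, β=-1; u≡7, v≡5 (mod 8); ε(u)ε(v)=1·0, αω(v)=-7·1, βω(u)=-1·0; sum ≡ 1  ⇒  -1.
(a,b)_29: α=1, u≡19; β=-2, v≡20 (mod 29); (19|29)=-1, (20|29)=+1; sign (−1)^0·-1^-2·+1^1 = +1.
(a,b)_5: α=-7, u≡4; β=-2, v≡2 (mod 5); (4|5)=+1, (2|5)=-1; sign (−1)^0·+1^-2·-1^-7 = -1.
(a,b)_7: α=2, u≡5; β=0, v≡2 (mod 7); (5|7)=-1, (2|7)=+1; sign (−1)^0·-1^0·+1^2 = +1.
(a,b)_23: α=-1, u≡11; β=-2, v≡12 (mod 23); (11|23)=-1, (12|23)=+1; sign (−1)^0·-1^-2·+1^-1 = +1.
|Ram(6670, -38)| = 2, even; anisotropic at {2, 5}.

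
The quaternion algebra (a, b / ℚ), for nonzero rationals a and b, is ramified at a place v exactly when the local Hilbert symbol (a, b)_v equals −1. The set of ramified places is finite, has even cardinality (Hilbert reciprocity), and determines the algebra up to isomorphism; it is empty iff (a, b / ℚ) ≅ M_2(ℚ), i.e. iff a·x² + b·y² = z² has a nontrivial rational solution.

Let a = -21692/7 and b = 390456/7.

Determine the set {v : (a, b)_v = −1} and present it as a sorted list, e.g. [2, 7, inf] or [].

[11, 29]

Mod squares: a ≡ -37961, b ≡ 75922. Check v ∈ {∞, 2, 3, 7, 11, 17, 29}.
v=17: a=17^1·(≡12), b=17^1·(≡5) mod 17; (12|17)=-1, (5|17)=-1; (−1)^{1·1·8}·(-1)^1·(-1)^1 = +1.
v=∞: -37961 < 0 and 75922 > 0  ⇒  (a,b)_∞ = +1.
v=2: v_2(a)=2, v_2(b)=3; units ≡ 7, 1 (mod 8); ε·ε+αω+βω = 1·0+2·0+3·0 ≡ 0  ⇒  (a,b)_2 = +1.
v=11: a=11^1·(≡9), b=11^1·(≡3) mod 11; (9|11)=+1, (3|11)=+1; (−1)^{1·1·5}·(+1)^1·(+1)^1 = -1.
v=7: a=7^-1·(≡1), b=7^-1·(≡3) mod 7; (1|7)=+1, (3|7)=-1; (−1)^{-1·-1·3}·(+1)^-1·(-1)^-1 = +1.
v=3: a=3^0·(≡1), b=3^2·(≡1) mod 3; (1|3)=+1, (1|3)=+1; (−1)^{0·2·1}·(+1)^2·(+1)^0 = +1.
v=29: a=29^1·(≡5), b=29^1·(≡26) mod 29; (5|29)=+1, (26|29)=-1; (−1)^{1·1·14}·(+1)^1·(-1)^1 = -1.
(-37961, 75922 / ℚ) ramifies at {11, 29}: a division algebra.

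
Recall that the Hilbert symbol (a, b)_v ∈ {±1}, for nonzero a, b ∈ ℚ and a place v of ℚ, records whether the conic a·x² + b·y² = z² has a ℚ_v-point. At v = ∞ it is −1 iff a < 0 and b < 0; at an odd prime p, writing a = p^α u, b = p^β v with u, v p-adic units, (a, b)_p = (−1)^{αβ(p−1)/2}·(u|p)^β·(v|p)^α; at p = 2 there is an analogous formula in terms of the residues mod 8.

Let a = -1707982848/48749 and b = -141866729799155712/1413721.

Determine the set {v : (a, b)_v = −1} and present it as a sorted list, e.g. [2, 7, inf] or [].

[2, 13, 29, inf]

Mod squares: a ≡ -4147, b ≡ -2. Check v ∈ {∞, 2, 3, 11, 13, 19, 29, 41}.
v=41: a=41^-2·(≡35), b=41^-2·(≡21) mod 41; (35|41)=-1, (21|41)=+1; (−1)^{-2·-2·20}·(-1)^-2·(+1)^-2 = +1.
v=∞: -4147 < 0 and -2 < 0  ⇒  (a,b)_∞ = -1.
v=11: a=11^1·(≡10), b=11^0·(≡1) mod 11; (10|11)=-1, (1|11)=+1; (−1)^{1·0·5}·(-1)^0·(+1)^1 = +1.
v=3: a=3^6·(≡2), b=3^8·(≡1) mod 3; (2|3)=-1, (1|3)=+1; (−1)^{6·8·1}·(-1)^8·(+1)^6 = +1.
v=2: v_2(a)=14, v_2(b)=21; units ≡ 5, 7 (mod 8); ε·ε+αω+βω = 0·1+14·0+21·1 ≡ 1  ⇒  (a,b)_2 = -1.
v=19: a=19^0·(≡8), b=19^2·(≡16) mod 19; (8|19)=-1, (16|19)=+1; (−1)^{0·2·9}·(-1)^2·(+1)^0 = +1.
v=13: a=13^1·(≡5), b=13^4·(≡7) mod 13; (5|13)=-1, (7|13)=-1; (−1)^{1·4·6}·(-1)^4·(-1)^1 = -1.
v=29: a=29^-1·(≡8), b=29^-2·(≡18) mod 29; (8|29)=-1, (18|29)=-1; (−1)^{-1·-2·14}·(-1)^-2·(-1)^-1 = -1.
Ram(-4147, -2) = {2, 13, 29, ∞}; no ℚ_2-point on the conic.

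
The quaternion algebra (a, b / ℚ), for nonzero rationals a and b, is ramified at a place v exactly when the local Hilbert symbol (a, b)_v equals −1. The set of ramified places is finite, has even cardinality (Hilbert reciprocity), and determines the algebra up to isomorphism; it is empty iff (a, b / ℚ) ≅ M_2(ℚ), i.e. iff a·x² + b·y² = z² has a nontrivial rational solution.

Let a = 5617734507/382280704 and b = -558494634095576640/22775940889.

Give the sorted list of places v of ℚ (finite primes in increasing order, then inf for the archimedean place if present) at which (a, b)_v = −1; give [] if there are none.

[2, 5, 7, 17]

(a, b) ≡ (187, -385) mod (ℚ^×)²; places V = {2, 3, 5, 7, 11, 13, 17, 19, 29, 37, 47, ∞}.
(a,b)_11: α=1, u≡7; β=1, v≡3 (mod 11); (7|11)=-1, (3|11)=+1; sign (−1)^1·-1^1·+1^1 = +1.
(a,b)_37: α=0, u≡8; β=2, v≡32 (mod 37); (8|37)=-1, (32|37)=-1; sign (−1)^0·-1^2·-1^0 = +1.
(a,b)_19: α=0, u≡4; β=-2, v≡18 (mod 19); (4|19)=+1, (18|19)=-1; sign (−1)^0·+1^-2·-1^0 = +1.
(a,b)_2: α=-10, β=6; u≡3, v≡7 (mod 8); ε(u)ε(v)=1·1, αω(v)=-10·0, βω(u)=6·1; sum ≡ 1  ⇒  -1.
(a,b)_47: α=-2, u≡26; β=-2, v≡23 (mod 47); (26|47)=-1, (23|47)=-1; sign (−1)^0·-1^-2·-1^-2 = +1.
(a,b)_∞: sgn(187)=+, sgn(-385)=−, so +1.
(a,b)_29: α=2, u≡16; β=4, v≡12 (mod 29); (16|29)=+1, (12|29)=-1; sign (−1)^0·+1^4·-1^2 = +1.
(a,b)_3: α=6, u≡1; β=4, v≡2 (mod 3); (1|3)=+1, (2|3)=-1; sign (−1)^0·+1^4·-1^6 = +1.
(a,b)_7: α=2, u≡5; β=1, v≡2 (mod 7); (5|7)=-1, (2|7)=+1; sign (−1)^0·-1^1·+1^2 = -1.
(a,b)_17: α=1, u≡3; β=2, v≡14 (mod 17); (3|17)=-1, (14|17)=-1; sign (−1)^0·-1^2·-1^1 = -1.
(a,b)_5: α=0, u≡3; β=1, v≡3 (mod 5); (3|5)=-1, (3|5)=-1; sign (−1)^0·-1^1·-1^0 = -1.
(a,b)_13: α=-2, u≡7; β=-4, v≡2 (mod 13); (7|13)=-1, (2|13)=-1; sign (−1)^0·-1^-4·-1^-2 = +1.
(187, -385 / ℚ) ramifies at {2, 5, 7, 17}: a division algebra.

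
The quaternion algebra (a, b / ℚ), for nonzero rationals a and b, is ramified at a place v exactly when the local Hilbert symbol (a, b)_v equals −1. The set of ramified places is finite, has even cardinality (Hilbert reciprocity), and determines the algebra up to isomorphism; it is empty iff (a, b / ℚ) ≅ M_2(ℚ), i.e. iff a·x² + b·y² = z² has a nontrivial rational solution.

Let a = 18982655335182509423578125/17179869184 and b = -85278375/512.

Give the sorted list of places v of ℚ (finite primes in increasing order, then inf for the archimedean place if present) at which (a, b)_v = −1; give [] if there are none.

[2, 13]

(a, b) ≡ (221, -15470) mod (ℚ^×)²; places V = {2, 3, 5, 7, 11, 13, 17, ∞}.
(a,b)_2: α=-34, β=-9; u≡5, v≡1 (mod 8); ε(u)ε(v)=0·0, αω(v)=-34·0, βω(u)=-9·1; sum ≡ 1  ⇒  -1.
(a,b)_11: α=2, u≡4; β=0, v≡10 (mod 11); (4|11)=+1, (10|11)=-1; sign (−1)^0·+1^0·-1^2 = +1.
(a,b)_7: α=4, u≡1; β=3, v≡1 (mod 7); (1|7)=+1, (1|7)=+1; sign (−1)^0·+1^3·+1^4 = +1.
(a,b)_13: α=3, u≡1; β=1, v≡11 (mod 13); (1|13)=+1, (11|13)=-1; sign (−1)^0·+1^1·-1^3 = -1.
(a,b)_∞: sgn(221)=+, sgn(-15470)=−, so +1.
(a,b)_17: α=3, u≡8; β=1, v≡1 (mod 17); (8|17)=+1, (1|17)=+1; sign (−1)^0·+1^1·+1^3 = +1.
(a,b)_5: α=6, u≡1; β=3, v≡4 (mod 5); (1|5)=+1, (4|5)=+1; sign (−1)^0·+1^3·+1^6 = +1.
(a,b)_3: α=18, u≡2; β=2, v≡1 (mod 3); (2|3)=-1, (1|3)=+1; sign (−1)^0·-1^2·+1^18 = +1.
|Ram(221, -15470)| = 2, even; anisotropic at {2, 13}.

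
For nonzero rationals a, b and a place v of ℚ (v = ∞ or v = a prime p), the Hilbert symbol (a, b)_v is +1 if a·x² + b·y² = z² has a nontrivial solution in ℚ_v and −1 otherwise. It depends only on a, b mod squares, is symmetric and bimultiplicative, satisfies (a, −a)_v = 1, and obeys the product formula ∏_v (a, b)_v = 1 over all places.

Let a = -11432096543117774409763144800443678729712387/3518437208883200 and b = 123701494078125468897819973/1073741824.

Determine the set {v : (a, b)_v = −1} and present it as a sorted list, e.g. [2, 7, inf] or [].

Mod squares: a ≡ -27094, b ≡ 852397. Check v ∈ {∞, 2, 3, 5, 7, 13, 17, 19, 23, 29, 31, 41}.
v=31: a=31^3·(≡18), b=31^2·(≡30) mod 31; (18|31)=+1, (30|31)=-1; (−1)^{3·2·15}·(+1)^2·(-1)^3 = -1.
v=17: a=17^2·(≡1), b=17^1·(≡8) mod 17; (1|17)=+1, (8|17)=+1; (−1)^{2·1·8}·(+1)^1·(+1)^2 = +1.
v=5: a=5^-2·(≡1), b=5^0·(≡2) mod 5; (1|5)=+1, (2|5)=-1; (−1)^{-2·0·2}·(+1)^0·(-1)^-2 = +1.
v=∞: -27094 < 0 and 852397 > 0  ⇒  (a,b)_∞ = +1.
v=3: a=3^2·(≡2), b=3^0·(≡1) mod 3; (2|3)=-1, (1|3)=+1; (−1)^{2·0·1}·(-1)^0·(+1)^2 = +1.
v=2: v_2(a)=-47, v_2(b)=-30; units ≡ 5, 5 (mod 8); ε·ε+αω+βω = 0·0+-47·1+-30·1 ≡ 1  ⇒  (a,b)_2 = -1.
v=23: a=23^9·(≡16), b=23^6·(≡19) mod 23; (16|23)=+1, (19|23)=-1; (−1)^{9·6·11}·(+1)^6·(-1)^9 = -1.
v=7: a=7^2·(≡6), b=7^1·(≡6) mod 7; (6|7)=-1, (6|7)=-1; (−1)^{2·1·3}·(-1)^1·(-1)^2 = -1.
v=41: a=41^6·(≡26), b=41^4·(≡22) mod 41; (26|41)=-1, (22|41)=-1; (−1)^{6·4·20}·(-1)^4·(-1)^6 = +1.
v=19: a=19^5·(≡15), b=19^3·(≡11) mod 19; (15|19)=-1, (11|19)=+1; (−1)^{5·3·9}·(-1)^3·(+1)^5 = +1.
v=29: a=29^2·(≡11), b=29^1·(≡4) mod 29; (11|29)=-1, (4|29)=+1; (−1)^{2·1·14}·(-1)^1·(+1)^2 = -1.
v=13: a=13^2·(≡7), b=13^1·(≡1) mod 13; (7|13)=-1, (1|13)=+1; (−1)^{2·1·6}·(-1)^1·(+1)^2 = -1.
|Ram(-27094, 852397)| = 6, even; anisotropic at {2, 7, 13, 23, 29, 31}.

[2, 7, 13, 23, 29, 31]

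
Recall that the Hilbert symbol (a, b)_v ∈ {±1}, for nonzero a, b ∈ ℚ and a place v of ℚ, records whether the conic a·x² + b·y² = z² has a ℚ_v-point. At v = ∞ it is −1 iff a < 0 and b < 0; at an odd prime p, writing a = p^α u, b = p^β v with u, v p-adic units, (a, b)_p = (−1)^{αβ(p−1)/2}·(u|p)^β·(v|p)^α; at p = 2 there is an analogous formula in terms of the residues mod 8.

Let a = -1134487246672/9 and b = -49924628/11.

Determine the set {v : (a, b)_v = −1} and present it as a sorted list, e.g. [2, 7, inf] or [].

Mod squares: a ≡ -13, b ≡ -4807. Check v ∈ {∞, 2, 3, 11, 13, 19, 23}.
v=19: a=19^2·(≡5), b=19^1·(≡8) mod 19; (5|19)=+1, (8|19)=-1; (−1)^{2·1·9}·(+1)^1·(-1)^2 = +1.
v=2: v_2(a)=4, v_2(b)=2; units ≡ 3, 1 (mod 8); ε·ε+αω+βω = 1·0+4·0+2·1 ≡ 0  ⇒  (a,b)_2 = +1.
v=23: a=23^2·(≡14), b=23^1·(≡22) mod 23; (14|23)=-1, (22|23)=-1; (−1)^{2·1·11}·(-1)^1·(-1)^2 = -1.
v=13: a=13^5·(≡9), b=13^4·(≡3) mod 13; (9|13)=+1, (3|13)=+1; (−1)^{5·4·6}·(+1)^4·(+1)^5 = +1.
v=3: a=3^-2·(≡2), b=3^0·(≡2) mod 3; (2|3)=-1, (2|3)=-1; (−1)^{-2·0·1}·(-1)^0·(-1)^-2 = +1.
v=11: a=11^0·(≡5), b=11^-1·(≡5) mod 11; (5|11)=+1, (5|11)=+1; (−1)^{0·-1·5}·(+1)^-1·(+1)^0 = +1.
v=∞: -13 < 0 and -4807 < 0  ⇒  (a,b)_∞ = -1.
Ram(-13, -4807) = {23, ∞}; no ℚ_23-point on the conic.

[23, inf]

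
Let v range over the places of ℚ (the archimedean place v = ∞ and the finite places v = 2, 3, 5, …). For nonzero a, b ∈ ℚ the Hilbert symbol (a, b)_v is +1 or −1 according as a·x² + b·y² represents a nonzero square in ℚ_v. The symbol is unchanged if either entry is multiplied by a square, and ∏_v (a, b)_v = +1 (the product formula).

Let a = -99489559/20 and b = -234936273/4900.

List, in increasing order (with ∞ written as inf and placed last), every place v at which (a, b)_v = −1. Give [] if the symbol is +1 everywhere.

Mod squares: a ≡ -940355, b ≡ -650793. Check v ∈ {∞, 2, 3, 5, 7, 11, 13, 17, 19, 23, 37, 41}.
v=17: a=17^1·(≡14), b=17^0·(≡1) mod 17; (14|17)=-1, (1|17)=+1; (−1)^{1·0·8}·(-1)^0·(+1)^1 = +1.
v=11: a=11^0·(≡2), b=11^1·(≡2) mod 11; (2|11)=-1, (2|11)=-1; (−1)^{0·1·5}·(-1)^1·(-1)^0 = -1.
v=7: a=7^0·(≡1), b=7^-2·(≡1) mod 7; (1|7)=+1, (1|7)=+1; (−1)^{0·-2·3}·(+1)^-2·(+1)^0 = +1.
v=41: a=41^0·(≡9), b=41^1·(≡14) mod 41; (9|41)=+1, (14|41)=-1; (−1)^{0·1·20}·(+1)^1·(-1)^0 = +1.
v=37: a=37^1·(≡33), b=37^1·(≡31) mod 37; (33|37)=+1, (31|37)=-1; (−1)^{1·1·18}·(+1)^1·(-1)^1 = -1.
v=2: v_2(a)=-2, v_2(b)=-2; units ≡ 5, 7 (mod 8); ε·ε+αω+βω = 0·1+-2·0+-2·1 ≡ 0  ⇒  (a,b)_2 = +1.
v=5: a=5^-1·(≡4), b=5^-2·(≡2) mod 5; (4|5)=+1, (2|5)=-1; (−1)^{-1·-2·2}·(+1)^-2·(-1)^-1 = -1.
v=13: a=13^1·(≡10), b=13^1·(≡6) mod 13; (10|13)=+1, (6|13)=-1; (−1)^{1·1·6}·(+1)^1·(-1)^1 = -1.
v=∞: -940355 < 0 and -650793 < 0  ⇒  (a,b)_∞ = -1.
v=3: a=3^0·(≡1), b=3^1·(≡2) mod 3; (1|3)=+1, (2|3)=-1; (−1)^{0·1·1}·(+1)^1·(-1)^0 = +1.
v=19: a=19^0·(≡8), b=19^2·(≡12) mod 19; (8|19)=-1, (12|19)=-1; (−1)^{0·2·9}·(-1)^2·(-1)^0 = +1.
v=23: a=23^3·(≡4), b=23^0·(≡10) mod 23; (4|23)=+1, (10|23)=-1; (−1)^{3·0·11}·(+1)^0·(-1)^3 = -1.
Ram(-940355, -650793) = {5, 11, 13, 23, 37, ∞}; no ℚ_5-point on the conic.

[5, 11, 13, 23, 37, inf]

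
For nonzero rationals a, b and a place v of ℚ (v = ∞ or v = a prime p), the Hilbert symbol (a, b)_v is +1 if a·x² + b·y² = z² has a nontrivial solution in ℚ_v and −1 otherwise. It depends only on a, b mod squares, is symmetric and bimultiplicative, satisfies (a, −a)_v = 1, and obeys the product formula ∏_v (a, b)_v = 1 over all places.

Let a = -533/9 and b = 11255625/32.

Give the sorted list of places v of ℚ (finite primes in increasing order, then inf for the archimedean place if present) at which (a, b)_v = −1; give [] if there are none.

[2, 13, 23, 29]

(a, b) ≡ (-533, 4002) mod (ℚ^×)²; places V = {2, 3, 5, 13, 23, 29, 41, ∞}.
(a,b)_3: α=-2, u≡1; β=3, v≡2 (mod 3); (1|3)=+1, (2|3)=-1; sign (−1)^0·+1^3·-1^-2 = +1.
(a,b)_41: α=1, u≡35; β=0, v≡39 (mod 41); (35|41)=-1, (39|41)=+1; sign (−1)^0·-1^0·+1^1 = +1.
(a,b)_5: α=0, u≡3; β=4, v≡2 (mod 5); (3|5)=-1, (2|5)=-1; sign (−1)^0·-1^4·-1^0 = +1.
(a,b)_∞: sgn(-533)=−, sgn(4002)=+, so +1.
(a,b)_2: α=0, β=-5; u≡3, v≡1 (mod 8); ε(u)ε(v)=1·0, αω(v)=0·0, βω(u)=-5·1; sum ≡ 1  ⇒  -1.
(a,b)_13: α=1, u≡7; β=0, v≡5 (mod 13); (7|13)=-1, (5|13)=-1; sign (−1)^0·-1^0·-1^1 = -1.
(a,b)_29: α=0, u≡2; β=1, v≡6 (mod 29); (2|29)=-1, (6|29)=+1; sign (−1)^0·-1^1·+1^0 = -1.
(a,b)_23: α=0, u≡20; β=1, v≡3 (mod 23); (20|23)=-1, (3|23)=+1; sign (−1)^0·-1^1·+1^0 = -1.
|Ram(-533, 4002)| = 4, even; anisotropic at {2, 13, 23, 29}.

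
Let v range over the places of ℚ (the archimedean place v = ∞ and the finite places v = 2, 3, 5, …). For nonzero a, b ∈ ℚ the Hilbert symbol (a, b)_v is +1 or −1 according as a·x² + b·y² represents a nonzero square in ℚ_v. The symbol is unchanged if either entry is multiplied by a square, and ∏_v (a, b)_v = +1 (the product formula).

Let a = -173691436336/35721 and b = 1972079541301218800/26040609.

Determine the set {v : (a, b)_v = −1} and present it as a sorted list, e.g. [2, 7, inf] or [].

Mod squares: a ≡ -19, b ≡ 23903. Check v ∈ {∞, 2, 3, 5, 7, 11, 19, 41, 53}.
v=7: a=7^-2·(≡2), b=7^-2·(≡3) mod 7; (2|7)=+1, (3|7)=-1; (−1)^{-2·-2·3}·(+1)^-2·(-1)^-2 = +1.
v=19: a=19^1·(≡3), b=19^2·(≡11) mod 19; (3|19)=-1, (11|19)=+1; (−1)^{1·2·9}·(-1)^2·(+1)^1 = +1.
v=5: a=5^0·(≡4), b=5^2·(≡3) mod 5; (4|5)=+1, (3|5)=-1; (−1)^{0·2·2}·(+1)^2·(-1)^0 = +1.
v=3: a=3^-6·(≡2), b=3^-12·(≡2) mod 3; (2|3)=-1, (2|3)=-1; (−1)^{-6·-12·1}·(-1)^-12·(-1)^-6 = +1.
v=2: v_2(a)=4, v_2(b)=4; units ≡ 5, 7 (mod 8); ε·ε+αω+βω = 0·1+4·0+4·1 ≡ 0  ⇒  (a,b)_2 = +1.
v=41: a=41^2·(≡14), b=41^3·(≡8) mod 41; (14|41)=-1, (8|41)=+1; (−1)^{2·3·20}·(-1)^3·(+1)^2 = -1.
v=11: a=11^2·(≡3), b=11^3·(≡10) mod 11; (3|11)=+1, (10|11)=-1; (−1)^{2·3·5}·(+1)^3·(-1)^2 = +1.
v=∞: -19 < 0 and 23903 > 0  ⇒  (a,b)_∞ = +1.
v=53: a=53^2·(≡23), b=53^3·(≡39) mod 53; (23|53)=-1, (39|53)=-1; (−1)^{2·3·26}·(-1)^3·(-1)^2 = -1.
|Ram(-19, 23903)| = 2, even; anisotropic at {41, 53}.

[41, 53]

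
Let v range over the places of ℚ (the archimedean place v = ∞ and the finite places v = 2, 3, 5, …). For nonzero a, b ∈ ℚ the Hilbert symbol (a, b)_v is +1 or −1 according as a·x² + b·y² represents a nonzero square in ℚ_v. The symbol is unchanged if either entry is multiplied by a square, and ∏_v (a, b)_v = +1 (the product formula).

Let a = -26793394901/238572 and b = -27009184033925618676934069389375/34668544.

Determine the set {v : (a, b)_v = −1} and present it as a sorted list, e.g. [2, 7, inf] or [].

(a, b) ≡ (-150423, -911183) mod (ℚ^×)²; places V = {2, 3, 5, 7, 13, 17, 19, 23, 29, 31, 43, 47, ∞}.
(a,b)_3: α=-3, u≡1; β=8, v≡1 (mod 3); (1|3)=+1, (1|3)=+1; sign (−1)^0·+1^8·+1^-3 = +1.
(a,b)_29: α=1, u≡22; β=4, v≡11 (mod 29); (22|29)=+1, (11|29)=-1; sign (−1)^0·+1^4·-1^1 = -1.
(a,b)_17: α=2, u≡6; β=1, v≡9 (mod 17); (6|17)=-1, (9|17)=+1; sign (−1)^0·-1^1·+1^2 = -1.
(a,b)_∞: sgn(-150423)=−, sgn(-911183)=−, so -1.
(a,b)_31: α=0, u≡18; β=1, v≡27 (mod 31); (18|31)=+1, (27|31)=-1; sign (−1)^0·+1^1·-1^0 = +1.
(a,b)_43: α=2, u≡26; β=4, v≡39 (mod 43); (26|43)=-1, (39|43)=-1; sign (−1)^0·-1^4·-1^2 = +1.
(a,b)_5: α=0, u≡2; β=4, v≡3 (mod 5); (2|5)=-1, (3|5)=-1; sign (−1)^0·-1^4·-1^0 = +1.
(a,b)_23: α=0, u≡20; β=-2, v≡16 (mod 23); (20|23)=-1, (16|23)=+1; sign (−1)^0·-1^-2·+1^0 = +1.
(a,b)_19: α=1, u≡6; β=3, v≡13 (mod 19); (6|19)=+1, (13|19)=-1; sign (−1)^1·+1^3·-1^1 = +1.
(a,b)_47: α=-2, u≡17; β=0, v≡37 (mod 47); (17|47)=+1, (37|47)=+1; sign (−1)^0·+1^0·+1^-2 = +1.
(a,b)_13: α=1, u≡4; β=3, v≡2 (mod 13); (4|13)=+1, (2|13)=-1; sign (−1)^0·+1^3·-1^1 = -1.
(a,b)_2: α=-2, β=-16; u≡1, v≡1 (mod 8); ε(u)ε(v)=0·0, αω(v)=-2·0, βω(u)=-16·0; sum ≡ 0  ⇒  +1.
(a,b)_7: α=1, u≡2; β=3, v≡6 (mod 7); (2|7)=+1, (6|7)=-1; sign (−1)^1·+1^3·-1^1 = +1.
(-150423, -911183 / ℚ) ramifies at {13, 17, 29, ∞}: a division algebra.

[13, 17, 29, inf]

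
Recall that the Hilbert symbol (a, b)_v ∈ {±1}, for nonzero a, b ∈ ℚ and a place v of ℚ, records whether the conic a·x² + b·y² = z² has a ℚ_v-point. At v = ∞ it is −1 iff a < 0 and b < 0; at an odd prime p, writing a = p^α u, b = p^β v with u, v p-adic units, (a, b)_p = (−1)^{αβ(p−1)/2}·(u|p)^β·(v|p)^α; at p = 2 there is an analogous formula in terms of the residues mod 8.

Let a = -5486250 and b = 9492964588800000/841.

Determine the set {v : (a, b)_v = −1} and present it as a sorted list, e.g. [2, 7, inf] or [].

[2, 3, 5, 7, 11, 19]

Mod squares: a ≡ -8778, b ≡ 770. Check v ∈ {∞, 2, 3, 5, 7, 11, 19, 29}.
v=7: a=7^1·(≡5), b=7^3·(≡5) mod 7; (5|7)=-1, (5|7)=-1; (−1)^{1·3·3}·(-1)^3·(-1)^1 = -1.
v=2: v_2(a)=1, v_2(b)=11; units ≡ 3, 1 (mod 8); ε·ε+αω+βω = 1·0+1·0+11·1 ≡ 1  ⇒  (a,b)_2 = -1.
v=∞: -8778 < 0 and 770 > 0  ⇒  (a,b)_∞ = +1.
v=11: a=11^1·(≡1), b=11^3·(≡1) mod 11; (1|11)=+1, (1|11)=+1; (−1)^{1·3·5}·(+1)^3·(+1)^1 = -1.
v=5: a=5^4·(≡2), b=5^5·(≡1) mod 5; (2|5)=-1, (1|5)=+1; (−1)^{4·5·2}·(-1)^5·(+1)^4 = -1.
v=29: a=29^0·(≡28), b=29^-2·(≡24) mod 29; (28|29)=+1, (24|29)=+1; (−1)^{0·-2·14}·(+1)^-2·(+1)^0 = +1.
v=3: a=3^1·(≡2), b=3^2·(≡2) mod 3; (2|3)=-1, (2|3)=-1; (−1)^{1·2·1}·(-1)^2·(-1)^1 = -1.
v=19: a=19^1·(≡12), b=19^2·(≡15) mod 19; (12|19)=-1, (15|19)=-1; (−1)^{1·2·9}·(-1)^2·(-1)^1 = -1.
(-8778, 770 / ℚ) ramifies at {2, 3, 5, 7, 11, 19}: a division algebra.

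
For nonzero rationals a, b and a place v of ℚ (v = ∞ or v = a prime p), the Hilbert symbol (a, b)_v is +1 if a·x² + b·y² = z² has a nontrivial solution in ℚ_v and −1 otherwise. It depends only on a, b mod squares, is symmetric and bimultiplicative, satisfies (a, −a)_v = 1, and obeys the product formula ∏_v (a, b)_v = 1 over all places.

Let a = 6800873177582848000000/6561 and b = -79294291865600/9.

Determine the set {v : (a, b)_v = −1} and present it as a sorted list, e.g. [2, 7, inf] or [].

(a, b) ≡ (3814573, -18791) mod (ℚ^×)²; places V = {2, 3, 5, 7, 13, 19, 23, 29, 43, ∞}.
(a,b)_23: α=1, u≡14; β=1, v≡22 (mod 23); (14|23)=-1, (22|23)=-1; sign (−1)^1·-1^1·-1^1 = -1.
(a,b)_29: α=3, u≡20; β=2, v≡28 (mod 29); (20|29)=+1, (28|29)=+1; sign (−1)^0·+1^2·+1^3 = +1.
(a,b)_∞: sgn(3814573)=+, sgn(-18791)=−, so +1.
(a,b)_3: α=-8, u≡1; β=-2, v≡1 (mod 3); (1|3)=+1, (1|3)=+1; sign (−1)^0·+1^-2·+1^-8 = +1.
(a,b)_43: α=1, u≡37; β=1, v≡31 (mod 43); (37|43)=-1, (31|43)=+1; sign (−1)^1·-1^1·+1^1 = +1.
(a,b)_7: α=3, u≡6; β=2, v≡1 (mod 7); (6|7)=-1, (1|7)=+1; sign (−1)^0·-1^2·+1^3 = +1.
(a,b)_2: α=14, β=12; u≡5, v≡1 (mod 8); ε(u)ε(v)=0·0, αω(v)=14·0, βω(u)=12·1; sum ≡ 0  ⇒  +1.
(a,b)_19: α=1, u≡3; β=1, v≡2 (mod 19); (3|19)=-1, (2|19)=-1; sign (−1)^1·-1^1·-1^1 = -1.
(a,b)_13: α=2, u≡4; β=0, v≡8 (mod 13); (4|13)=+1, (8|13)=-1; sign (−1)^0·+1^0·-1^2 = +1.
(a,b)_5: α=6, u≡2; β=2, v≡4 (mod 5); (2|5)=-1, (4|5)=+1; sign (−1)^0·-1^2·+1^6 = +1.
Ram(3814573, -18791) = {19, 23}; no ℚ_19-point on the conic.

[19, 23]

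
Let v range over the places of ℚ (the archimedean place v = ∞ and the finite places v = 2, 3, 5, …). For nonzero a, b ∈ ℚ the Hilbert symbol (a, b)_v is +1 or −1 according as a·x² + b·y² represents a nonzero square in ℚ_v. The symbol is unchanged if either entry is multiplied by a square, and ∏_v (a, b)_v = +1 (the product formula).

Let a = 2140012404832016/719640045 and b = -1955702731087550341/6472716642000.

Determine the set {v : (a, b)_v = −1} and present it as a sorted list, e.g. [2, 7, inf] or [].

(a, b) ≡ (28405, -823745) mod (ℚ^×)²; places V = {2, 3, 5, 7, 11, 13, 19, 23, 29, 31, 37, 43, ∞}.
(a,b)_19: α=1, u≡8; β=3, v≡18 (mod 19); (8|19)=-1, (18|19)=-1; sign (−1)^1·-1^3·-1^1 = -1.
(a,b)_31: α=-2, u≡9; β=0, v≡2 (mod 31); (9|31)=+1, (2|31)=+1; sign (−1)^0·+1^0·+1^-2 = +1.
(a,b)_7: α=0, u≡3; β=-4, v≡4 (mod 7); (3|7)=-1, (4|7)=+1; sign (−1)^0·-1^-4·+1^0 = +1.
(a,b)_13: α=3, u≡9; β=5, v≡4 (mod 13); (9|13)=+1, (4|13)=+1; sign (−1)^0·+1^5·+1^3 = +1.
(a,b)_29: α=2, u≡21; β=3, v≡18 (mod 29); (21|29)=-1, (18|29)=-1; sign (−1)^0·-1^3·-1^2 = -1.
(a,b)_2: α=4, β=-4; u≡5, v≡7 (mod 8); ε(u)ε(v)=0·1, αω(v)=4·0, βω(u)=-4·1; sum ≡ 0  ⇒  +1.
(a,b)_23: α=1, u≡16; β=1, v≡17 (mod 23); (16|23)=+1, (17|23)=-1; sign (−1)^1·+1^1·-1^1 = +1.
(a,b)_∞: sgn(28405)=+, sgn(-823745)=−, so +1.
(a,b)_11: α=2, u≡1; β=0, v≡4 (mod 11); (1|11)=+1, (4|11)=+1; sign (−1)^0·+1^0·+1^2 = +1.
(a,b)_5: α=-1, u≡4; β=-3, v≡4 (mod 5); (4|5)=+1, (4|5)=+1; sign (−1)^0·+1^-3·+1^-1 = +1.
(a,b)_3: α=-4, u≡1; β=-6, v≡1 (mod 3); (1|3)=+1, (1|3)=+1; sign (−1)^0·+1^-6·+1^-4 = +1.
(a,b)_37: α=2, u≡3; β=2, v≡20 (mod 37); (3|37)=+1, (20|37)=-1; sign (−1)^0·+1^2·-1^2 = +1.
(a,b)_43: α=-2, u≡38; β=-2, v≡14 (mod 43); (38|43)=+1, (14|43)=+1; sign (−1)^0·+1^-2·+1^-2 = +1.
(28405, -823745 / ℚ) ramifies at {19, 29}: a division algebra.

[19, 29]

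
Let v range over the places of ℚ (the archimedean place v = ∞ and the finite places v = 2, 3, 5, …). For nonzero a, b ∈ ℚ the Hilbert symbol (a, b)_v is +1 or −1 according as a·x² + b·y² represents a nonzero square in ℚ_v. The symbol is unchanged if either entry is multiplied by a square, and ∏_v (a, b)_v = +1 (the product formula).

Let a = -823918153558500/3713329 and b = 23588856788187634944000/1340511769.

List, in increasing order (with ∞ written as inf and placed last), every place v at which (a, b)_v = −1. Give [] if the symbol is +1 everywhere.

[3, 7, 11, 13]

(a, b) ≡ (-385, 4290) mod (ℚ^×)²; places V = {2, 3, 5, 7, 11, 13, 19, 31, 41, 47, ∞}.
(a,b)_5: α=3, u≡3; β=3, v≡3 (mod 5); (3|5)=-1, (3|5)=-1; sign (−1)^0·-1^3·-1^3 = +1.
(a,b)_2: α=2, β=11; u≡7, v≡1 (mod 8); ε(u)ε(v)=1·0, αω(v)=2·0, βω(u)=11·0; sum ≡ 0  ⇒  +1.
(a,b)_11: α=5, u≡5; β=11, v≡1 (mod 11); (5|11)=+1, (1|11)=+1; sign (−1)^1·+1^11·+1^5 = -1.
(a,b)_47: α=-2, u≡26; β=-2, v≡19 (mod 47); (26|47)=-1, (19|47)=-1; sign (−1)^0·-1^-2·-1^-2 = +1.
(a,b)_13: α=2, u≡8; β=3, v≡8 (mod 13); (8|13)=-1, (8|13)=-1; sign (−1)^0·-1^3·-1^2 = -1.
(a,b)_31: α=2, u≡25; β=0, v≡12 (mod 31); (25|31)=+1, (12|31)=-1; sign (−1)^0·+1^0·-1^2 = +1.
(a,b)_19: α=0, u≡13; β=-2, v≡18 (mod 19); (13|19)=-1, (18|19)=-1; sign (−1)^0·-1^-2·-1^0 = +1.
(a,b)_41: α=-2, u≡33; β=-2, v≡13 (mod 41); (33|41)=+1, (13|41)=-1; sign (−1)^0·+1^-2·-1^-2 = +1.
(a,b)_7: α=1, u≡1; β=2, v≡5 (mod 7); (1|7)=+1, (5|7)=-1; sign (−1)^0·+1^2·-1^1 = -1.
(a,b)_3: α=2, u≡2; β=1, v≡2 (mod 3); (2|3)=-1, (2|3)=-1; sign (−1)^0·-1^1·-1^2 = -1.
(a,b)_∞: sgn(-385)=−, sgn(4290)=+, so +1.
(-385, 4290 / ℚ) ramifies at {3, 7, 11, 13}: a division algebra.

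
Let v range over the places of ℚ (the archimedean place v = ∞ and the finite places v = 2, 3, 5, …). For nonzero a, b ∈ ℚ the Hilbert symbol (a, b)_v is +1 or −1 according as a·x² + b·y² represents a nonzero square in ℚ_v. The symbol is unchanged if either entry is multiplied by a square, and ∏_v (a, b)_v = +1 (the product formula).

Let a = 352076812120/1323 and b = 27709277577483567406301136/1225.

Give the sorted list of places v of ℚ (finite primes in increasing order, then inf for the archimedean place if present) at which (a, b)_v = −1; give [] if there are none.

[2, 11, 31, 41]

(a, b) ≡ (18035490, 13981) mod (ℚ^×)²; places V = {2, 3, 5, 7, 11, 17, 31, 41, 43, ∞}.
(a,b)_43: α=1, u≡12; β=2, v≡14 (mod 43); (12|43)=-1, (14|43)=+1; sign (−1)^0·-1^2·+1^1 = +1.
(a,b)_11: α=5, u≡8; β=7, v≡6 (mod 11); (8|11)=-1, (6|11)=-1; sign (−1)^1·-1^7·-1^5 = -1.
(a,b)_41: α=1, u≡39; β=3, v≡14 (mod 41); (39|41)=+1, (14|41)=-1; sign (−1)^0·+1^3·-1^1 = -1.
(a,b)_2: α=3, β=4; u≡1, v≡5 (mod 8); ε(u)ε(v)=0·0, αω(v)=3·1, βω(u)=4·0; sum ≡ 1  ⇒  -1.
(a,b)_31: α=1, u≡3; β=3, v≡12 (mod 31); (3|31)=-1, (12|31)=-1; sign (−1)^1·-1^3·-1^1 = -1.
(a,b)_7: α=-2, u≡2; β=-2, v≡2 (mod 7); (2|7)=+1, (2|7)=+1; sign (−1)^0·+1^-2·+1^-2 = +1.
(a,b)_5: α=1, u≡3; β=-2, v≡4 (mod 5); (3|5)=-1, (4|5)=+1; sign (−1)^0·-1^-2·+1^1 = +1.
(a,b)_3: α=-3, u≡1; β=4, v≡1 (mod 3); (1|3)=+1, (1|3)=+1; sign (−1)^0·+1^4·+1^-3 = +1.
(a,b)_∞: sgn(18035490)=+, sgn(13981)=+, so +1.
(a,b)_17: α=0, u≡6; β=2, v≡12 (mod 17); (6|17)=-1, (12|17)=-1; sign (−1)^0·-1^2·-1^0 = +1.
Ram(18035490, 13981) = {2, 11, 31, 41}; no ℚ_2-point on the conic.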